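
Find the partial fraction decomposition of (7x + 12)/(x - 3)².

(7x + 12) = A(x - 3) + B. At x = 3: B = 7·3 + 12 = 33. Coeff of x: A = 7
Result: 7/(x - 3) + 33/(x - 3)²


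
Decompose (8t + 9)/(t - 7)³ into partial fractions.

(8t + 9) = A(t - 7)² + B(t - 7) + C. At t = 7: C = 8·7 + 9 = 65. Coefficients: A = 0, B = 8
Result: 8/(t - 7)² + 65/(t - 7)³


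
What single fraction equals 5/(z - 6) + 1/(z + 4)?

Common denominator (z - 6)(z + 4). Numerator: 5(z + 4) + 1(z - 6) = (5z + 20) + (z - 6) = 6z + 14
Result: (6z + 14)/[(z - 6)(z + 4)]


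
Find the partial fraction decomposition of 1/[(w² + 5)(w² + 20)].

Coefficient matching gives A = C = 0, B = 1/(20-5) = 1/15, D = -B = -1/15
Result: (1/15)/(w² + 5) - (1/15)/(w² + 20)


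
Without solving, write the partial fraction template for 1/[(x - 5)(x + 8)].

Distinct linear factors: α/(x - 5) + β/(x + 8)


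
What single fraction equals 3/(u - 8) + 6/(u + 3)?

Common denominator (u - 8)(u + 3). Numerator: 3(u + 3) + 6(u - 8) = (3u + 9) + (6u - 48) = 9u - 39
Result: (9u - 39)/[(u - 8)(u + 3)]


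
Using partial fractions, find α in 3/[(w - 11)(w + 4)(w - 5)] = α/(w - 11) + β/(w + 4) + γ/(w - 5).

Cover-up at w = 11: α = 3/[(11 + 4)(11 - 5)] = 3/[(15)(6)] = 3/90 = 1/30


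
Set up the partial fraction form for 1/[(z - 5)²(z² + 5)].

Repeated linear + quadratic: P/(z - 5) + Q/(z - 5)² + (Rz + S)/(z² + 5)


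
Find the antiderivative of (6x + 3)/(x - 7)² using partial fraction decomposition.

Decompose: α = 6, β = 6·7 + 3 = 45, so (6x + 3)/(x - 7)² = 6/(x - 7) + 45/(x - 7)². Integrate: ∫ α/(x - 7) dx = 6 ln|(x - 7)|; ∫ β/(x - 7)² dx = -45/(x - 7). Sum: 6 ln|(x - 7)| - 45/(x - 7) + C


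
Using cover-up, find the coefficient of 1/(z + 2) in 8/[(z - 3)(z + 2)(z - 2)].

Cover (z + 2), set z=-2: 8/[(-2 - 3)(-2 - 2)] = 2/5


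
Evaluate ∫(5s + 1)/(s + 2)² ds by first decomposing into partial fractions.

Decompose: P = 5, Q = 5·(-2) + 1 = -9, so (5s + 1)/(s + 2)² = 5/(s + 2) - 9/(s + 2)². Integrate: ∫ P/(s + 2) ds = 5 ln|(s + 2)|; ∫ Q/(s + 2)² ds = 9/(s + 2). Sum: 5 ln|(s + 2)| + 9/(s + 2) + C


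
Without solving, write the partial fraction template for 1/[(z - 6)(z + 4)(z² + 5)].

Two linear + quadratic: α/(z - 6) + β/(z + 4) + (γz + δ)/(z² + 5)


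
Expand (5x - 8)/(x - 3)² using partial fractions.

(5x - 8) = α(x - 3) + β. At x = 3: β = 5·3 - 8 = 7. Coeff of x: α = 5
Result: 5/(x - 3) + 7/(x - 3)²


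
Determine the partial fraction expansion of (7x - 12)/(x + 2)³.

(7x - 12) = A(x + 2)² + B(x + 2) + C. At x = -2: C = 7·(-2) - 12 = -26. Coefficients: A = 0, B = 7
Result: 7/(x + 2)² - 26/(x + 2)³


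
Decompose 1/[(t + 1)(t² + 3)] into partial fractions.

Cover-up at t = -1: A = 1/((-1)² + 3) = 1/4. Then B = -A = -1/4, C = -A·(0 - 1) = 1/4
Result: (1/4)/(t + 1) - ((1/4)t - 1/4)/(t² + 3)


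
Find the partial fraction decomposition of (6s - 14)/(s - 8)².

(6s - 14) = α(s - 8) + β. At s = 8: β = 6·8 - 14 = 34. Coeff of s: α = 6
Result: 6/(s - 8) + 34/(s - 8)²


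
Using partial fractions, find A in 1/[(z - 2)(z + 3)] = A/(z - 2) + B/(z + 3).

Cover-up at z = 2: A = 1/(2 + 3) = 1/5


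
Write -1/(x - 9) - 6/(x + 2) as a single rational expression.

Common denominator (x - 9)(x + 2). Numerator: -1(x + 2) - 6(x - 9) = (-x - 2) - (6x - 54) = -7x + 52
Result: (-7x + 52)/[(x - 9)(x + 2)]


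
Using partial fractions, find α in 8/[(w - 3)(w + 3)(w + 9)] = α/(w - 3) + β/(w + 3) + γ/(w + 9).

Cover-up at w = 3: α = 8/[(3 + 3)(3 + 9)] = 8/[(6)(12)] = 8/72 = 1/9


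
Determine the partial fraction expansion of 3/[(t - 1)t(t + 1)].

Using cover-up method: α = 3/2, β = -3, γ = 3/2
Result: (3/2)/(t - 1) - 3/t + (3/2)/(t + 1)


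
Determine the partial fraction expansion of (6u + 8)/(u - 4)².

(6u + 8) = P(u - 4) + Q. At u = 4: Q = 6·4 + 8 = 32. Coeff of u: P = 6
Result: 6/(u - 4) + 32/(u - 4)²


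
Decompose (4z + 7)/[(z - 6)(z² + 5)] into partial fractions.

At z=6: P = (4·6 + 7)/(6² + 5) = 31/41. Q = -P = -31/41, R = 4 - 6·P = -22/41
Result: (31/41)/(z - 6) - ((31/41)z + 22/41)/(z² + 5)


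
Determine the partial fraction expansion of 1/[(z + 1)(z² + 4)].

Cover-up at z = -1: P = 1/((-1)² + 4) = 1/5. Then Q = -P = -1/5, R = -P·(0 - 1) = 1/5
Result: (1/5)/(z + 1) - ((1/5)z - 1/5)/(z² + 4)


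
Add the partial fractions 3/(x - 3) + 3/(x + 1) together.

Common denominator (x - 3)(x + 1). Numerator: 3(x + 1) + 3(x - 3) = (3x + 3) + (3x - 9) = 6x - 6
Result: (6x - 6)/[(x - 3)(x + 1)]


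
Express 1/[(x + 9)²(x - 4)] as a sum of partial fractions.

Cover-up at x=4: R = 1/(4 + 9)² = 1/169. Cover-up at x=-9: Q = 1/(-9 - 4) = -1/13. Comparing x² coeff: P = -R = -1/169
Result: (-1/169)/(x + 9) - (1/13)/(x + 9)² + (1/169)/(x - 4)


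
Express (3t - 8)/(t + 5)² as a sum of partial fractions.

(3t - 8) = A(t + 5) + B. At t = -5: B = 3·(-5) - 8 = -23. Coeff of t: A = 3
Result: 3/(t + 5) - 23/(t + 5)²


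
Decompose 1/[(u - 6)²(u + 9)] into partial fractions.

Cover-up at u=-9: R = 1/(-9 - 6)² = 1/225. Cover-up at u=6: Q = 1/(6 + 9) = 1/15. Comparing u² coeff: P = -R = -1/225
Result: (-1/225)/(u - 6) + (1/15)/(u - 6)² + (1/225)/(u + 9)


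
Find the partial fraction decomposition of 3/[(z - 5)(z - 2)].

3/(z - 5)(z - 2) = P/(z - 5) + Q/(z - 2). P = 3/(5 - 2) = 1, Q = 3/(2 - 5) = -1
Result: 1/(z - 5) - 1/(z - 2)


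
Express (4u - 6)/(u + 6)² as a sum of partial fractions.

(4u - 6) = α(u + 6) + β. At u = -6: β = 4·(-6) - 6 = -30. Coeff of u: α = 4
Result: 4/(u + 6) - 30/(u + 6)²


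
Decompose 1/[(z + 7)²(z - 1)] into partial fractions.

Cover-up at z=1: R = 1/(1 + 7)² = 1/64. Cover-up at z=-7: Q = 1/(-7 - 1) = -1/8. Comparing z² coeff: P = -R = -1/64
Result: (-1/64)/(z + 7) - (1/8)/(z + 7)² + (1/64)/(z - 1)


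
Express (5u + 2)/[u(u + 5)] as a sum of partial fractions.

At u=0: α = (5·0 + 2)/(0 + 5) = 2/5. At u=-5: β = (5·(-5) + 2)/(-5 - 0) = 23/5
Result: (2/5)/u + (23/5)/(u + 5)


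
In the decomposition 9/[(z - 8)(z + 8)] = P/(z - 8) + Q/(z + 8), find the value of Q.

Cover-up at z = -8: Q = 9/(-8 - 8) = -9/16


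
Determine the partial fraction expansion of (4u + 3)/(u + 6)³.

(4u + 3) = α(u + 6)² + β(u + 6) + γ. At u = -6: γ = 4·(-6) + 3 = -21. Coefficients: α = 0, β = 4
Result: 4/(u + 6)² - 21/(u + 6)³


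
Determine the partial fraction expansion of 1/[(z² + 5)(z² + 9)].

Coefficient matching gives A = C = 0, B = 1/(9-5) = 1/4, D = -B = -1/4
Result: (1/4)/(z² + 5) - (1/4)/(z² + 9)


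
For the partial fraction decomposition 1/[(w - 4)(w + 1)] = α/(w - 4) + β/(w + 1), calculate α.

Cover-up at w = 4: α = 1/(4 + 1) = 1/5


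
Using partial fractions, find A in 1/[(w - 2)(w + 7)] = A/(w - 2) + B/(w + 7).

Cover-up at w = 2: A = 1/(2 + 7) = 1/9


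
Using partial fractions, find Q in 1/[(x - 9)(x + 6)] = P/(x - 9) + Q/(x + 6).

Cover-up at x = -6: Q = 1/(-6 - 9) = -1/15


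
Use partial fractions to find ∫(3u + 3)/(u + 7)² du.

Decompose: P = 3, Q = 3·(-7) + 3 = -18, so (3u + 3)/(u + 7)² = 3/(u + 7) - 18/(u + 7)². Integrate: ∫ P/(u + 7) du = 3 ln|(u + 7)|; ∫ Q/(u + 7)² du = 18/(u + 7). Sum: 3 ln|(u + 7)| + 18/(u + 7) + C


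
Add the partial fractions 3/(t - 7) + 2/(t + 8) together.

Common denominator (t - 7)(t + 8). Numerator: 3(t + 8) + 2(t - 7) = (3t + 24) + (2t - 14) = 5t + 10
Result: (5t + 10)/[(t - 7)(t + 8)]


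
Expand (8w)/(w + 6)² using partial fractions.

(8w) = P(w + 6) + Q. At w = -6: Q = 8·(-6) + 0 = -48. Coeff of w: P = 8
Result: 8/(w + 6) - 48/(w + 6)²


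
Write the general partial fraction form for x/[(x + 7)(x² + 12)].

Linear + irreducible quadratic: P/(x + 7) + (Qx + R)/(x² + 12)


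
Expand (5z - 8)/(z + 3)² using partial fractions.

(5z - 8) = α(z + 3) + β. At z = -3: β = 5·(-3) - 8 = -23. Coeff of z: α = 5
Result: 5/(z + 3) - 23/(z + 3)²


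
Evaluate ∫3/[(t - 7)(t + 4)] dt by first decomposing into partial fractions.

Decompose: 3/[(t - 7)(t + 4)] = (3/11)/(t - 7) - (3/11)/(t + 4). Integrate each term: (3/11) ln|(t - 7)| - (3/11) ln|(t + 4)| + C


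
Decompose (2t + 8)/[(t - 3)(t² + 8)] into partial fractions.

At t=3: P = (2·3 + 8)/(3² + 8) = 14/17. Q = -P = -14/17, R = 2 - 3·P = -8/17
Result: (14/17)/(t - 3) - ((14/17)t + 8/17)/(t² + 8)


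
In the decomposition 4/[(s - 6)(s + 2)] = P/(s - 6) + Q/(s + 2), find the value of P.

Cover-up at s = 6: P = 4/(6 + 2) = 4/8 = 1/2


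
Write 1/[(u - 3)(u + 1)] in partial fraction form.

1/(u - 3)(u + 1) = α/(u - 3) + β/(u + 1). α = 1/(3 + 1) = 1/4, β = 1/(-1 - 3) = -1/4
Result: (1/4)/(u - 3) - (1/4)/(u + 1)


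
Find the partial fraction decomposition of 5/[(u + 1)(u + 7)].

5/(u + 1)(u + 7) = P/(u + 1) + Q/(u + 7). P = 5/(-1 + 7) = 5/6, Q = 5/(-7 + 1) = -5/6
Result: (5/6)/(u + 1) - (5/6)/(u + 7)


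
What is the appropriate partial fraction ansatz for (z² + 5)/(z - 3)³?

Repeated linear factor (power 3): P/(z - 3) + Q/(z - 3)² + R/(z - 3)³


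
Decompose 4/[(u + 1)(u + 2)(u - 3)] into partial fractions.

Using cover-up method: α = -1, β = 4/5, γ = 1/5
Result: -1/(u + 1) + (4/5)/(u + 2) + (1/5)/(u - 3)


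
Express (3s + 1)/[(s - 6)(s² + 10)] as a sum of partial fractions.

At s=6: α = (3·6 + 1)/(6² + 10) = 19/46. β = -α = -19/46, γ = 3 - 6·α = 12/23
Result: (19/46)/(s - 6) - ((19/46)s - 12/23)/(s² + 10)


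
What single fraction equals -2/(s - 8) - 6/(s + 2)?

Common denominator (s - 8)(s + 2). Numerator: -2(s + 2) - 6(s - 8) = (-2s - 4) - (6s - 48) = -8s + 44
Result: (-8s + 44)/[(s - 8)(s + 2)]


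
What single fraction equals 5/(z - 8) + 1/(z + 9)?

Common denominator (z - 8)(z + 9). Numerator: 5(z + 9) + 1(z - 8) = (5z + 45) + (z - 8) = 6z + 37
Result: (6z + 37)/[(z - 8)(z + 9)]


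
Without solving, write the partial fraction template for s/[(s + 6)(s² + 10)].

Linear + irreducible quadratic: α/(s + 6) + (βs + γ)/(s² + 10)


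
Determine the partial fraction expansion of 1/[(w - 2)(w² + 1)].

Cover-up at w = 2: α = 1/(2² + 1) = 1/5. Then β = -α = -1/5, γ = -α·(0 + 2) = -2/5
Result: (1/5)/(w - 2) - ((1/5)w + 2/5)/(w² + 1)


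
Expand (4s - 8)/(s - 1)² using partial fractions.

(4s - 8) = α(s - 1) + β. At s = 1: β = 4·1 - 8 = -4. Coeff of s: α = 4
Result: 4/(s - 1) - 4/(s - 1)²


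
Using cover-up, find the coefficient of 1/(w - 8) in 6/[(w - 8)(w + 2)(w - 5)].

Cover (w - 8), set w=8: 6/[(8 + 2)(8 - 5)] = 1/5


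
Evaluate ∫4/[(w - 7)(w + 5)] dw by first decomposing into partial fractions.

Decompose: 4/[(w - 7)(w + 5)] = (1/3)/(w - 7) - (1/3)/(w + 5). Integrate each term: (1/3) ln|(w - 7)| - (1/3) ln|(w + 5)| + C


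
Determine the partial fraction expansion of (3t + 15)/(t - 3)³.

(3t + 15) = A(t - 3)² + B(t - 3) + C. At t = 3: C = 3·3 + 15 = 24. Coefficients: A = 0, B = 3
Result: 3/(t - 3)² + 24/(t - 3)³


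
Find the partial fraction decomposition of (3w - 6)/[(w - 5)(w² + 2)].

At w=5: P = (3·5 - 6)/(5² + 2) = 1/3. Q = -P = -1/3, R = 3 - 5·P = 4/3
Result: (1/3)/(w - 5) - ((1/3)w - 4/3)/(w² + 2)


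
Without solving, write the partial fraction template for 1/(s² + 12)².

Repeated quadratic factor: (αs + β)/(s² + 12) + (γs + δ)/(s² + 12)²


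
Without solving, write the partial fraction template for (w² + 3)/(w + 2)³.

Repeated linear factor (power 3): A/(w + 2) + B/(w + 2)² + C/(w + 2)³


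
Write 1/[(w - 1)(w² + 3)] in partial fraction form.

Cover-up at w = 1: α = 1/(1² + 3) = 1/4. Then β = -α = -1/4, γ = -α·(0 + 1) = -1/4
Result: (1/4)/(w - 1) - ((1/4)w + 1/4)/(w² + 3)


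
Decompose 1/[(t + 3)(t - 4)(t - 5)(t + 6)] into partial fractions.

Using Heaviside cover-up: (1/168)/(t + 3) - (1/70)/(t - 4) + (1/88)/(t - 5) - (1/330)/(t + 6)


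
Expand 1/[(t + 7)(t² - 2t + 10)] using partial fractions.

Cover-up at t = -7: P = 1/((-7)² - 2·(-7) + 10) = 1/73. Then Q = -P = -1/73, R = -P·(-2 - 7) = 9/73
Result: (1/73)/(t + 7) - ((1/73)t - 9/73)/(t² - 2t + 10)


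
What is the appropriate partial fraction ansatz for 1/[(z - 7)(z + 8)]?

Distinct linear factors: P/(z - 7) + Q/(z + 8)


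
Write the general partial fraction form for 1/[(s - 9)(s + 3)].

Distinct linear factors: A/(s - 9) + B/(s + 3)


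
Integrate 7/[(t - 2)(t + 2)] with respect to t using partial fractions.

Decompose: 7/[(t - 2)(t + 2)] = (7/4)/(t - 2) - (7/4)/(t + 2). Integrate each term: (7/4) ln|(t - 2)| - (7/4) ln|(t + 2)| + C


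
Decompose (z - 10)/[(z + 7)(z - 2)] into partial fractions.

At z=-7: A = (1·(-7) - 10)/(-7 - 2) = 17/9. At z=2: B = (1·2 - 10)/(2 + 7) = -8/9
Result: (17/9)/(z + 7) - (8/9)/(z - 2)


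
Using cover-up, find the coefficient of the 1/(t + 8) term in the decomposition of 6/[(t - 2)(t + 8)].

Cover (t + 8), set t=-8: 6/((t - 2) at t=-8) = 6/(-10) = -3/5


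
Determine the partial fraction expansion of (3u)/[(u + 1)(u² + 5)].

At u=-1: P = (3·(-1) + 0)/((-1)² + 5) = -1/2. Q = -P = 1/2, R = 3 - (-1)·P = 5/2
Result: (-1/2)/(u + 1) + ((1/2)u + 5/2)/(u² + 5)


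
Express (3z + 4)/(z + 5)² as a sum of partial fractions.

(3z + 4) = A(z + 5) + B. At z = -5: B = 3·(-5) + 4 = -11. Coeff of z: A = 3
Result: 3/(z + 5) - 11/(z + 5)²


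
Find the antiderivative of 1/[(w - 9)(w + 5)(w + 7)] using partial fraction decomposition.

Cover-up: P = 1/224, Q = -1/28, R = 1/32. Decomposition: (1/224)/(w - 9) - (1/28)/(w + 5) + (1/32)/(w + 7). Integrate each term: (1/224) ln|(w - 9)| - (1/28) ln|(w + 5)| + (1/32) ln|(w + 7)| + C


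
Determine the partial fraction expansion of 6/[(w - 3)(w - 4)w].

Using cover-up method: A = -2, B = 3/2, C = 1/2
Result: -2/(w - 3) + (3/2)/(w - 4) + (1/2)/w


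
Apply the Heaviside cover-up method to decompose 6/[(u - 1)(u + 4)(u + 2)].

Cover (u - 1), u=1: A = 6/[(1 + 4)(1 + 2)] = 2/5. Cover (u + 4), u=-4: B = 6/[(-4 - 1)(-4 + 2)] = 3/5. Cover (u + 2), u=-2: C = 6/[(-2 - 1)(-2 + 4)] = -1.
Result: (2/5)/(u - 1) + (3/5)/(u + 4) - 1/(u + 2)


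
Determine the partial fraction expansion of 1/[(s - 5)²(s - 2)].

Cover-up at s=2: R = 1/(2 - 5)² = 1/9. Cover-up at s=5: Q = 1/(5 - 2) = 1/3. Comparing s² coeff: P = -R = -1/9
Result: (-1/9)/(s - 5) + (1/3)/(s - 5)² + (1/9)/(s - 2)


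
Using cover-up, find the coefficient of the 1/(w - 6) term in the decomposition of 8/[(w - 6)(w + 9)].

Cover (w - 6), set w=6: 8/((w + 9) at w=6) = 8/(15) = 8/15


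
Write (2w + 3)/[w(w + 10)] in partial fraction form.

At w=0: α = (2·0 + 3)/(0 + 10) = 3/10. At w=-10: β = (2·(-10) + 3)/(-10 - 0) = 17/10
Result: (3/10)/w + (17/10)/(w + 10)


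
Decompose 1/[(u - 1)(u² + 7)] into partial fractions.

Cover-up at u = 1: A = 1/(1² + 7) = 1/8. Then B = -A = -1/8, C = -A·(0 + 1) = -1/8
Result: (1/8)/(u - 1) - ((1/8)u + 1/8)/(u² + 7)


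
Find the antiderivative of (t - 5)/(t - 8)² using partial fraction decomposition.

Decompose: P = 1, Q = 1·8 - 5 = 3, so (t - 5)/(t - 8)² = 1/(t - 8) + 3/(t - 8)². Integrate: ∫ P/(t - 8) dt = ln|(t - 8)|; ∫ Q/(t - 8)² dt = -3/(t - 8). Sum: ln|(t - 8)| - 3/(t - 8) + C


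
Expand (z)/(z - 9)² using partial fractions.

(z) = A(z - 9) + B. At z = 9: B = 1·9 + 0 = 9. Coeff of z: A = 1
Result: 1/(z - 9) + 9/(z - 9)²


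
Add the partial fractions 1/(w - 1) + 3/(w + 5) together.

Common denominator (w - 1)(w + 5). Numerator: 1(w + 5) + 3(w - 1) = (w + 5) + (3w - 3) = 4w + 2
Result: (4w + 2)/[(w - 1)(w + 5)]


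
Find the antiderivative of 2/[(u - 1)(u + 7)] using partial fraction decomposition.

Decompose: 2/[(u - 1)(u + 7)] = (1/4)/(u - 1) - (1/4)/(u + 7). Integrate each term: (1/4) ln|(u - 1)| - (1/4) ln|(u + 7)| + C


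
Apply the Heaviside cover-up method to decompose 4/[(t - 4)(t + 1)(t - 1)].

Cover (t - 4), t=4: A = 4/[(4 + 1)(4 - 1)] = 4/15. Cover (t + 1), t=-1: B = 4/[(-1 - 4)(-1 - 1)] = 2/5. Cover (t - 1), t=1: C = 4/[(1 - 4)(1 + 1)] = -2/3.
Result: (4/15)/(t - 4) + (2/5)/(t + 1) - (2/3)/(t - 1)


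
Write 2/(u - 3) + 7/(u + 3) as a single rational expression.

Common denominator (u - 3)(u + 3). Numerator: 2(u + 3) + 7(u - 3) = (2u + 6) + (7u - 21) = 9u - 15
Result: (9u - 15)/[(u - 3)(u + 3)]


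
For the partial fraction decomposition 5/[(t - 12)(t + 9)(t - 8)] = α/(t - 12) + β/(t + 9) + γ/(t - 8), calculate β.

Cover-up at t = -9: β = 5/[(-9 - 12)(-9 - 8)] = 5/[(-21)(-17)] = 5/357


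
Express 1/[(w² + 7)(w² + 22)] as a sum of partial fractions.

Coefficient matching gives A = C = 0, B = 1/(22-7) = 1/15, D = -B = -1/15
Result: (1/15)/(w² + 7) - (1/15)/(w² + 22)


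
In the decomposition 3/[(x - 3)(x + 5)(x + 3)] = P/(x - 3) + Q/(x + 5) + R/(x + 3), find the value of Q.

Cover-up at x = -5: Q = 3/[(-5 - 3)(-5 + 3)] = 3/[(-8)(-2)] = 3/16


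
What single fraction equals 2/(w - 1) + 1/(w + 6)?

Common denominator (w - 1)(w + 6). Numerator: 2(w + 6) + 1(w - 1) = (2w + 12) + (w - 1) = 3w + 11
Result: (3w + 11)/[(w - 1)(w + 6)]


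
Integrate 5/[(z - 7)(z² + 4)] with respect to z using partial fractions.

Cover-up at z=7: α = 5/(7²+4) = 5/53. Coeff matching: β = -5/53, γ = -35/53. Decomposition: (5/53)/(z - 7) - ((5/53)z + 35/53)/(z² + 4). Integrate: linear → ln, quadratic → (1/2)ln + arctan: (5/53) ln|(z - 7)| - (5/106) ln(z² + 4) - (35/106) arctan(z/2) + C


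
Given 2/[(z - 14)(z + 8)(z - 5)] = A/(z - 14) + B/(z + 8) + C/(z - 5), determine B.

Cover-up at z = -8: B = 2/[(-8 - 14)(-8 - 5)] = 2/[(-22)(-13)] = 2/286 = 1/143


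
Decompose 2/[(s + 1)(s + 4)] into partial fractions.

2/(s + 1)(s + 4) = A/(s + 1) + B/(s + 4). A = 2/(-1 + 4) = 2/3, B = 2/(-4 + 1) = -2/3
Result: (2/3)/(s + 1) - (2/3)/(s + 4)


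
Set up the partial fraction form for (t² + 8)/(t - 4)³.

Repeated linear factor (power 3): α/(t - 4) + β/(t - 4)² + γ/(t - 4)³


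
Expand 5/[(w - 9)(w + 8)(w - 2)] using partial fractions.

Using cover-up method: α = 5/119, β = 1/34, γ = -1/14
Result: (5/119)/(w - 9) + (1/34)/(w + 8) - (1/14)/(w - 2)


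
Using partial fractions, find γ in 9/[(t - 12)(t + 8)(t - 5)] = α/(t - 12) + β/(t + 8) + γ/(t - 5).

Cover-up at t = 5: γ = 9/[(5 - 12)(5 + 8)] = 9/[(-7)(13)] = -9/91


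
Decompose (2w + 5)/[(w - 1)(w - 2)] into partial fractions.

At w=1: P = (2·1 + 5)/(1 - 2) = -7. At w=2: Q = (2·2 + 5)/(2 - 1) = 9
Result: -7/(w - 1) + 9/(w - 2)


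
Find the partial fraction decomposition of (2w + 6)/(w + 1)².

(2w + 6) = A(w + 1) + B. At w = -1: B = 2·(-1) + 6 = 4. Coeff of w: A = 2
Result: 2/(w + 1) + 4/(w + 1)²


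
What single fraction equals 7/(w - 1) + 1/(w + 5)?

Common denominator (w - 1)(w + 5). Numerator: 7(w + 5) + 1(w - 1) = (7w + 35) + (w - 1) = 8w + 34
Result: (8w + 34)/[(w - 1)(w + 5)]


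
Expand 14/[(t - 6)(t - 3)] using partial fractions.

14/(t - 6)(t - 3) = A/(t - 6) + B/(t - 3). A = 14/(6 - 3) = 14/3, B = 14/(3 - 6) = -14/3
Result: (14/3)/(t - 6) - (14/3)/(t - 3)


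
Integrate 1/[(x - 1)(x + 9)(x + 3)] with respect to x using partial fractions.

Cover-up: P = 1/40, Q = 1/60, R = -1/24. Decomposition: (1/40)/(x - 1) + (1/60)/(x + 9) - (1/24)/(x + 3). Integrate each term: (1/40) ln|(x - 1)| + (1/60) ln|(x + 9)| - (1/24) ln|(x + 3)| + C


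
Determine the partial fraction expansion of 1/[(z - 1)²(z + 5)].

Cover-up at z=-5: C = 1/(-5 - 1)² = 1/36. Cover-up at z=1: B = 1/(1 + 5) = 1/6. Comparing z² coeff: A = -C = -1/36
Result: (-1/36)/(z - 1) + (1/6)/(z - 1)² + (1/36)/(z + 5)


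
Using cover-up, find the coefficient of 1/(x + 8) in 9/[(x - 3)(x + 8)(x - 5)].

Cover (x + 8), set x=-8: 9/[(-8 - 3)(-8 - 5)] = 9/143


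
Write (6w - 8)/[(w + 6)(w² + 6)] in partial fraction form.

At w=-6: α = (6·(-6) - 8)/((-6)² + 6) = -22/21. β = -α = 22/21, γ = 6 - (-6)·α = -2/7
Result: (-22/21)/(w + 6) + ((22/21)w - 2/7)/(w² + 6)


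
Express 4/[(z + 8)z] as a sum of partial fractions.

4/(z + 8)z = A/(z + 8) + B/z. A = 4/(-8 - 0) = -1/2, B = 4/(0 + 8) = 1/2
Result: (-1/2)/(z + 8) + (1/2)/z


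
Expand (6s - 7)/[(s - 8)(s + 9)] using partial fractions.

At s=8: α = (6·8 - 7)/(8 + 9) = 41/17. At s=-9: β = (6·(-9) - 7)/(-9 - 8) = 61/17
Result: (41/17)/(s - 8) + (61/17)/(s + 9)


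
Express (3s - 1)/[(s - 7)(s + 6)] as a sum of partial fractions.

At s=7: α = (3·7 - 1)/(7 + 6) = 20/13. At s=-6: β = (3·(-6) - 1)/(-6 - 7) = 19/13
Result: (20/13)/(s - 7) + (19/13)/(s + 6)


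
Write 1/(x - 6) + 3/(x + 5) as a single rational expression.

Common denominator (x - 6)(x + 5). Numerator: 1(x + 5) + 3(x - 6) = (x + 5) + (3x - 18) = 4x - 13
Result: (4x - 13)/[(x - 6)(x + 5)]


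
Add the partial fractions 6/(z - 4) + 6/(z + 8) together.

Common denominator (z - 4)(z + 8). Numerator: 6(z + 8) + 6(z - 4) = (6z + 48) + (6z - 24) = 12z + 24
Result: (12z + 24)/[(z - 4)(z + 8)]


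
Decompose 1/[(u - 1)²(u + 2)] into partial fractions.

Cover-up at u=-2: γ = 1/(-2 - 1)² = 1/9. Cover-up at u=1: β = 1/(1 + 2) = 1/3. Comparing u² coeff: α = -γ = -1/9
Result: (-1/9)/(u - 1) + (1/3)/(u - 1)² + (1/9)/(u + 2)


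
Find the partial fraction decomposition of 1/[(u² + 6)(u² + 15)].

Coefficient matching gives α = γ = 0, β = 1/(15-6) = 1/9, δ = -β = -1/9
Result: (1/9)/(u² + 6) - (1/9)/(u² + 15)


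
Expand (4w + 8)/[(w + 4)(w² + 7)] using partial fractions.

At w=-4: α = (4·(-4) + 8)/((-4)² + 7) = -8/23. β = -α = 8/23, γ = 4 - (-4)·α = 60/23
Result: (-8/23)/(w + 4) + ((8/23)w + 60/23)/(w² + 7)


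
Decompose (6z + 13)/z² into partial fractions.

(6z + 13) = αz + β. At z = 0: β = 6·0 + 13 = 13. Coeff of z: α = 6
Result: 6/z + 13/z²


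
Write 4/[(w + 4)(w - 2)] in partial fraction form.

4/(w + 4)(w - 2) = α/(w + 4) + β/(w - 2). α = 4/(-4 - 2) = -2/3, β = 4/(2 + 4) = 2/3
Result: (-2/3)/(w + 4) + (2/3)/(w - 2)


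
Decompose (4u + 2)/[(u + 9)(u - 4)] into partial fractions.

At u=-9: A = (4·(-9) + 2)/(-9 - 4) = 34/13. At u=4: B = (4·4 + 2)/(4 + 9) = 18/13
Result: (34/13)/(u + 9) + (18/13)/(u - 4)


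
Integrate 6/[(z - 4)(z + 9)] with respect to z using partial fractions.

Decompose: 6/[(z - 4)(z + 9)] = (6/13)/(z - 4) - (6/13)/(z + 9). Integrate each term: (6/13) ln|(z - 4)| - (6/13) ln|(z + 9)| + C


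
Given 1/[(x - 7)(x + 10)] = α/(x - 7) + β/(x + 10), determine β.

Cover-up at x = -10: β = 1/(-10 - 7) = -1/17


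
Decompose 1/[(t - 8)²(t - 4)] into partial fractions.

Cover-up at t=4: γ = 1/(4 - 8)² = 1/16. Cover-up at t=8: β = 1/(8 - 4) = 1/4. Comparing t² coeff: α = -γ = -1/16
Result: (-1/16)/(t - 8) + (1/4)/(t - 8)² + (1/16)/(t - 4)


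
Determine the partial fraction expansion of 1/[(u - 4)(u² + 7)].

Cover-up at u = 4: A = 1/(4² + 7) = 1/23. Then B = -A = -1/23, C = -A·(0 + 4) = -4/23
Result: (1/23)/(u - 4) - ((1/23)u + 4/23)/(u² + 7)


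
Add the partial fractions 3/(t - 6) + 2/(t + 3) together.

Common denominator (t - 6)(t + 3). Numerator: 3(t + 3) + 2(t - 6) = (3t + 9) + (2t - 12) = 5t - 3
Result: (5t - 3)/[(t - 6)(t + 3)]


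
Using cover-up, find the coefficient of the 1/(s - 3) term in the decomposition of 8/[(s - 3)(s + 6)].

Cover (s - 3), set s=3: 8/((s + 6) at s=3) = 8/(9) = 8/9


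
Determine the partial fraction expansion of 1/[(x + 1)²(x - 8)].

Cover-up at x=8: R = 1/(8 + 1)² = 1/81. Cover-up at x=-1: Q = 1/(-1 - 8) = -1/9. Comparing x² coeff: P = -R = -1/81
Result: (-1/81)/(x + 1) - (1/9)/(x + 1)² + (1/81)/(x - 8)


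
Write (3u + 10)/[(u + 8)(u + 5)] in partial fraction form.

At u=-8: A = (3·(-8) + 10)/(-8 + 5) = 14/3. At u=-5: B = (3·(-5) + 10)/(-5 + 8) = -5/3
Result: (14/3)/(u + 8) - (5/3)/(u + 5)


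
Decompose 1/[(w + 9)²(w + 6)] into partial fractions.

Cover-up at w=-6: γ = 1/(-6 + 9)² = 1/9. Cover-up at w=-9: β = 1/(-9 + 6) = -1/3. Comparing w² coeff: α = -γ = -1/9
Result: (-1/9)/(w + 9) - (1/3)/(w + 9)² + (1/9)/(w + 6)


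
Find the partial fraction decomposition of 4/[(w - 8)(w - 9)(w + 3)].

Using cover-up method: α = -4/11, β = 1/3, γ = 1/33
Result: (-4/11)/(w - 8) + (1/3)/(w - 9) + (1/33)/(w + 3)


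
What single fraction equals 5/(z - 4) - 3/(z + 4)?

Common denominator (z - 4)(z + 4). Numerator: 5(z + 4) - 3(z - 4) = (5z + 20) - (3z - 12) = 2z + 32
Result: (2z + 32)/[(z - 4)(z + 4)]


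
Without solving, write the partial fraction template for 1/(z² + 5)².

Repeated quadratic factor: (Pz + Q)/(z² + 5) + (Rz + S)/(z² + 5)²


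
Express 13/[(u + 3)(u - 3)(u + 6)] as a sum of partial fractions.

Using cover-up method: α = -13/18, β = 13/54, γ = 13/27
Result: (-13/18)/(u + 3) + (13/54)/(u - 3) + (13/27)/(u + 6)


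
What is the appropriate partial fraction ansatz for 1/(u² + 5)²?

Repeated quadratic factor: (Pu + Q)/(u² + 5) + (Ru + S)/(u² + 5)²


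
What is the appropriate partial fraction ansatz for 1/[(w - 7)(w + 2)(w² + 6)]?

Two linear + quadratic: A/(w - 7) + B/(w + 2) + (Cw + D)/(w² + 6)


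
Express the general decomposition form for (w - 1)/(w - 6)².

Repeated linear factor: A/(w - 6) + B/(w - 6)²


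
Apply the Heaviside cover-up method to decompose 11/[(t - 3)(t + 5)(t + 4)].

Cover (t - 3), t=3: A = 11/[(3 + 5)(3 + 4)] = 11/56. Cover (t + 5), t=-5: B = 11/[(-5 - 3)(-5 + 4)] = 11/8. Cover (t + 4), t=-4: C = 11/[(-4 - 3)(-4 + 5)] = -11/7.
Result: (11/56)/(t - 3) + (11/8)/(t + 5) - (11/7)/(t + 4)


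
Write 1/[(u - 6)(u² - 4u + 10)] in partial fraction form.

Cover-up at u = 6: A = 1/(6² - 4·6 + 10) = 1/22. Then B = -A = -1/22, C = -A·(-4 + 6) = -1/11
Result: (1/22)/(u - 6) - ((1/22)u + 1/11)/(u² - 4u + 10)


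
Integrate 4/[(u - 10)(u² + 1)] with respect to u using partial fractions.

Cover-up at u=10: A = 4/(10²+1) = 4/101. Coeff matching: B = -4/101, C = -40/101. Decomposition: (4/101)/(u - 10) - ((4/101)u + 40/101)/(u² + 1). Integrate: linear → ln, quadratic → (1/2)ln + arctan: (4/101) ln|(u - 10)| - (2/101) ln(u² + 1) - (40/101) arctan(u) + C


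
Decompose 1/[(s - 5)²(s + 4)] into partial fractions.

Cover-up at s=-4: γ = 1/(-4 - 5)² = 1/81. Cover-up at s=5: β = 1/(5 + 4) = 1/9. Comparing s² coeff: α = -γ = -1/81
Result: (-1/81)/(s - 5) + (1/9)/(s - 5)² + (1/81)/(s + 4)


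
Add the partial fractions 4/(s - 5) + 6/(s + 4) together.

Common denominator (s - 5)(s + 4). Numerator: 4(s + 4) + 6(s - 5) = (4s + 16) + (6s - 30) = 10s - 14
Result: (10s - 14)/[(s - 5)(s + 4)]


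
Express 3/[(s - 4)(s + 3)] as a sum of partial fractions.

3/(s - 4)(s + 3) = α/(s - 4) + β/(s + 3). α = 3/(4 + 3) = 3/7, β = 3/(-3 - 4) = -3/7
Result: (3/7)/(s - 4) - (3/7)/(s + 3)


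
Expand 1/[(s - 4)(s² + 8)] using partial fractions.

Cover-up at s = 4: P = 1/(4² + 8) = 1/24. Then Q = -P = -1/24, R = -P·(0 + 4) = -1/6
Result: (1/24)/(s - 4) - ((1/24)s + 1/6)/(s² + 8)


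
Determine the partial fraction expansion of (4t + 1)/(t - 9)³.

(4t + 1) = α(t - 9)² + β(t - 9) + γ. At t = 9: γ = 4·9 + 1 = 37. Coefficients: α = 0, β = 4
Result: 4/(t - 9)² + 37/(t - 9)³


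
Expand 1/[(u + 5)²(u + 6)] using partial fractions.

Cover-up at u=-6: R = 1/(-6 + 5)² = 1. Cover-up at u=-5: Q = 1/(-5 + 6) = 1. Comparing u² coeff: P = -R = -1
Result: -1/(u + 5) + 1/(u + 5)² + 1/(u + 6)


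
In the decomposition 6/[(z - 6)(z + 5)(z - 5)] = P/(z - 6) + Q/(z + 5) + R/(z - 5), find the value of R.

Cover-up at z = 5: R = 6/[(5 - 6)(5 + 5)] = 6/[(-1)(10)] = -6/10 = -3/5


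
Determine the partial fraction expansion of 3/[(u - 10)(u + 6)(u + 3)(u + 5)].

Using Heaviside cover-up: (1/1040)/(u - 10) - (1/16)/(u + 6) - (1/26)/(u + 3) + (1/10)/(u + 5)


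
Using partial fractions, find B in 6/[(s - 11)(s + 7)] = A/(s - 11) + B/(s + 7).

Cover-up at s = -7: B = 6/(-7 - 11) = -6/18 = -1/3


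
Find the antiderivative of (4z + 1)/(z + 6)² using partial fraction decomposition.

Decompose: α = 4, β = 4·(-6) + 1 = -23, so (4z + 1)/(z + 6)² = 4/(z + 6) - 23/(z + 6)². Integrate: ∫ α/(z + 6) dz = 4 ln|(z + 6)|; ∫ β/(z + 6)² dz = 23/(z + 6). Sum: 4 ln|(z + 6)| + 23/(z + 6) + C


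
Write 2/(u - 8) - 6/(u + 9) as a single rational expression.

Common denominator (u - 8)(u + 9). Numerator: 2(u + 9) - 6(u - 8) = (2u + 18) - (6u - 48) = -4u + 66
Result: (-4u + 66)/[(u - 8)(u + 9)]


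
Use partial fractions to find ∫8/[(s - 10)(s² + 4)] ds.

Cover-up at s=10: α = 8/(10²+4) = 1/13. Coeff matching: β = -1/13, γ = -10/13. Decomposition: (1/13)/(s - 10) - ((1/13)s + 10/13)/(s² + 4). Integrate: linear → ln, quadratic → (1/2)ln + arctan: (1/13) ln|(s - 10)| - (1/26) ln(s² + 4) - (5/13) arctan(s/2) + C


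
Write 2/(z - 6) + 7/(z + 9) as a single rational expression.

Common denominator (z - 6)(z + 9). Numerator: 2(z + 9) + 7(z - 6) = (2z + 18) + (7z - 42) = 9z - 24
Result: (9z - 24)/[(z - 6)(z + 9)]


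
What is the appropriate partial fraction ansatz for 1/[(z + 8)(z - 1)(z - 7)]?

Three distinct linear factors: P/(z + 8) + Q/(z - 1) + R/(z - 7)


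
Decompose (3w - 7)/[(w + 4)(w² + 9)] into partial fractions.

At w=-4: α = (3·(-4) - 7)/((-4)² + 9) = -19/25. β = -α = 19/25, γ = 3 - (-4)·α = -1/25
Result: (-19/25)/(w + 4) + ((19/25)w - 1/25)/(w² + 9)


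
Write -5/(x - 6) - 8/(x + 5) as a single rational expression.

Common denominator (x - 6)(x + 5). Numerator: -5(x + 5) - 8(x - 6) = (-5x - 25) - (8x - 48) = -13x + 23
Result: (-13x + 23)/[(x - 6)(x + 5)]


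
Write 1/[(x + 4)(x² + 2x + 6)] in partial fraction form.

Cover-up at x = -4: P = 1/((-4)² + 2·(-4) + 6) = 1/14. Then Q = -P = -1/14, R = -P·(2 - 4) = 1/7
Result: (1/14)/(x + 4) - ((1/14)x - 1/7)/(x² + 2x + 6)


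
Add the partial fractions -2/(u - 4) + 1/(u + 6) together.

Common denominator (u - 4)(u + 6). Numerator: -2(u + 6) + 1(u - 4) = (-2u - 12) + (u - 4) = -u - 16
Result: (-u - 16)/[(u - 4)(u + 6)]


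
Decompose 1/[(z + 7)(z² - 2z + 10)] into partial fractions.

Cover-up at z = -7: α = 1/((-7)² - 2·(-7) + 10) = 1/73. Then β = -α = -1/73, γ = -α·(-2 - 7) = 9/73
Result: (1/73)/(z + 7) - ((1/73)z - 9/73)/(z² - 2z + 10)


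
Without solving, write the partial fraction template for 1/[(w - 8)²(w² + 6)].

Repeated linear + quadratic: P/(w - 8) + Q/(w - 8)² + (Rw + S)/(w² + 6)


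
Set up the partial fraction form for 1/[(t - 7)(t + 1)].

Distinct linear factors: α/(t - 7) + β/(t + 1)


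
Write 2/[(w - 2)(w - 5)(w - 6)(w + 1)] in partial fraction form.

Using Heaviside cover-up: (1/18)/(w - 2) - (1/9)/(w - 5) + (1/14)/(w - 6) - (1/63)/(w + 1)


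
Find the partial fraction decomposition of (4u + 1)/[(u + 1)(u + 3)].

At u=-1: A = (4·(-1) + 1)/(-1 + 3) = -3/2. At u=-3: B = (4·(-3) + 1)/(-3 + 1) = 11/2
Result: (-3/2)/(u + 1) + (11/2)/(u + 3)


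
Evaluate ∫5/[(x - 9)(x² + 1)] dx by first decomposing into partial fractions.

Cover-up at x=9: A = 5/(9²+1) = 5/82. Coeff matching: B = -5/82, C = -45/82. Decomposition: (5/82)/(x - 9) - ((5/82)x + 45/82)/(x² + 1). Integrate: linear → ln, quadratic → (1/2)ln + arctan: (5/82) ln|(x - 9)| - (5/164) ln(x² + 1) - (45/82) arctan(x) + C


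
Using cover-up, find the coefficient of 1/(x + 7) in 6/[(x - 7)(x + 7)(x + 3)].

Cover (x + 7), set x=-7: 6/[(-7 - 7)(-7 + 3)] = 3/28


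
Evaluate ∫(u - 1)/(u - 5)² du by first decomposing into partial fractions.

Decompose: A = 1, B = 1·5 - 1 = 4, so (u - 1)/(u - 5)² = 1/(u - 5) + 4/(u - 5)². Integrate: ∫ A/(u - 5) du = ln|(u - 5)|; ∫ B/(u - 5)² du = -4/(u - 5). Sum: ln|(u - 5)| - 4/(u - 5) + C


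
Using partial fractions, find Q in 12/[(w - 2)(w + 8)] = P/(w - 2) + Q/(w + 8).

Cover-up at w = -8: Q = 12/(-8 - 2) = -12/10 = -6/5


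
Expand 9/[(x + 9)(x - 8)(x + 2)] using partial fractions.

Using cover-up method: α = 9/119, β = 9/170, γ = -9/70
Result: (9/119)/(x + 9) + (9/170)/(x - 8) - (9/70)/(x + 2)


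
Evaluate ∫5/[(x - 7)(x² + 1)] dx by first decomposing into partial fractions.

Cover-up at x=7: α = 5/(7²+1) = 1/10. Coeff matching: β = -1/10, γ = -7/10. Decomposition: (1/10)/(x - 7) - ((1/10)x + 7/10)/(x² + 1). Integrate: linear → ln, quadratic → (1/2)ln + arctan: (1/10) ln|(x - 7)| - (1/20) ln(x² + 1) - (7/10) arctan(x) + C


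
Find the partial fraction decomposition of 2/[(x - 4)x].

2/(x - 4)x = A/(x - 4) + B/x. A = 2/(4 - 0) = 1/2, B = 2/(0 - 4) = -1/2
Result: (1/2)/(x - 4) - (1/2)/x


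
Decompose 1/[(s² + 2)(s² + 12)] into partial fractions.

Coefficient matching gives P = R = 0, Q = 1/(12-2) = 1/10, S = -Q = -1/10
Result: (1/10)/(s² + 2) - (1/10)/(s² + 12)


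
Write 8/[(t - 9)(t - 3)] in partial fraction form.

8/(t - 9)(t - 3) = α/(t - 9) + β/(t - 3). α = 8/(9 - 3) = 4/3, β = 8/(3 - 9) = -4/3
Result: (4/3)/(t - 9) - (4/3)/(t - 3)


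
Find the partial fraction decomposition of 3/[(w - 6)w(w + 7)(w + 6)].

Using Heaviside cover-up: (1/312)/(w - 6) - (1/84)/w - (3/91)/(w + 7) + (1/24)/(w + 6)


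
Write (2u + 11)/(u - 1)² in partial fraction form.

(2u + 11) = P(u - 1) + Q. At u = 1: Q = 2·1 + 11 = 13. Coeff of u: P = 2
Result: 2/(u - 1) + 13/(u - 1)²


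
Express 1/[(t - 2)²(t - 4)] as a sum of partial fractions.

Cover-up at t=4: γ = 1/(4 - 2)² = 1/4. Cover-up at t=2: β = 1/(2 - 4) = -1/2. Comparing t² coeff: α = -γ = -1/4
Result: (-1/4)/(t - 2) - (1/2)/(t - 2)² + (1/4)/(t - 4)


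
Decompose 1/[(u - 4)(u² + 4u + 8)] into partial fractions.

Cover-up at u = 4: α = 1/(4² + 4·4 + 8) = 1/40. Then β = -α = -1/40, γ = -α·(4 + 4) = -1/5
Result: (1/40)/(u - 4) - ((1/40)u + 1/5)/(u² + 4u + 8)


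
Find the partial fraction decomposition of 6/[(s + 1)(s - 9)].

6/(s + 1)(s - 9) = A/(s + 1) + B/(s - 9). A = 6/(-1 - 9) = -3/5, B = 6/(9 + 1) = 3/5
Result: (-3/5)/(s + 1) + (3/5)/(s - 9)


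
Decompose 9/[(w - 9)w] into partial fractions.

9/(w - 9)w = P/(w - 9) + Q/w. P = 9/(9 - 0) = 1, Q = 9/(0 - 9) = -1
Result: 1/(w - 9) - 1/w


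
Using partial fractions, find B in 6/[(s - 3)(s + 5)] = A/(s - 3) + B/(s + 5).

Cover-up at s = -5: B = 6/(-5 - 3) = -6/8 = -3/4


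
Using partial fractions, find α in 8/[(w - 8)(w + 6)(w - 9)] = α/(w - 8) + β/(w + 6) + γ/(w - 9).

Cover-up at w = 8: α = 8/[(8 + 6)(8 - 9)] = 8/[(14)(-1)] = -8/14 = -4/7


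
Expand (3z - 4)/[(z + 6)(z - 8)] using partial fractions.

At z=-6: α = (3·(-6) - 4)/(-6 - 8) = 11/7. At z=8: β = (3·8 - 4)/(8 + 6) = 10/7
Result: (11/7)/(z + 6) + (10/7)/(z - 8)


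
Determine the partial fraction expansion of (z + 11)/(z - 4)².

(z + 11) = A(z - 4) + B. At z = 4: B = 1·4 + 11 = 15. Coeff of z: A = 1
Result: 1/(z - 4) + 15/(z - 4)²


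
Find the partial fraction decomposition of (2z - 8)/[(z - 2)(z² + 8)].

At z=2: α = (2·2 - 8)/(2² + 8) = -1/3. β = -α = 1/3, γ = 2 - 2·α = 8/3
Result: (-1/3)/(z - 2) + ((1/3)z + 8/3)/(z² + 8)


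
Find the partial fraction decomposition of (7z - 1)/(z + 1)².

(7z - 1) = P(z + 1) + Q. At z = -1: Q = 7·(-1) - 1 = -8. Coeff of z: P = 7
Result: 7/(z + 1) - 8/(z + 1)²


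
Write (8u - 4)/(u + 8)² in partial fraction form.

(8u - 4) = A(u + 8) + B. At u = -8: B = 8·(-8) - 4 = -68. Coeff of u: A = 8
Result: 8/(u + 8) - 68/(u + 8)²


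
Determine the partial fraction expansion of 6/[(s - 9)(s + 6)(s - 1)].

Using cover-up method: P = 1/20, Q = 2/35, R = -3/28
Result: (1/20)/(s - 9) + (2/35)/(s + 6) - (3/28)/(s - 1)


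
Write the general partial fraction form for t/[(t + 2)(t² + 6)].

Linear + irreducible quadratic: α/(t + 2) + (βt + γ)/(t² + 6)


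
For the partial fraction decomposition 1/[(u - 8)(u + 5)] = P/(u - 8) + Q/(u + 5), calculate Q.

Cover-up at u = -5: Q = 1/(-5 - 8) = -1/13


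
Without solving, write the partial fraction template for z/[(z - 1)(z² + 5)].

Linear + irreducible quadratic: P/(z - 1) + (Qz + R)/(z² + 5)


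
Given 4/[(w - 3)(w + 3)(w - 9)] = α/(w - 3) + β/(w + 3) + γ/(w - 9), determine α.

Cover-up at w = 3: α = 4/[(3 + 3)(3 - 9)] = 4/[(6)(-6)] = -4/36 = -1/9


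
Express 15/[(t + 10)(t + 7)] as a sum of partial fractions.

15/(t + 10)(t + 7) = P/(t + 10) + Q/(t + 7). P = 15/(-10 + 7) = -5, Q = 15/(-7 + 10) = 5
Result: -5/(t + 10) + 5/(t + 7)


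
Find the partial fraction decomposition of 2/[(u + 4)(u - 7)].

2/(u + 4)(u - 7) = A/(u + 4) + B/(u - 7). A = 2/(-4 - 7) = -2/11, B = 2/(7 + 4) = 2/11
Result: (-2/11)/(u + 4) + (2/11)/(u - 7)


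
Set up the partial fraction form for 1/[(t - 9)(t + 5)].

Distinct linear factors: P/(t - 9) + Q/(t + 5)


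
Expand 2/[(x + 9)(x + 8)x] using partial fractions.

Using cover-up method: P = 2/9, Q = -1/4, R = 1/36
Result: (2/9)/(x + 9) - (1/4)/(x + 8) + (1/36)/x


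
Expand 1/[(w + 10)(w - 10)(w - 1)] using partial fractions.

Using cover-up method: P = 1/220, Q = 1/180, R = -1/99
Result: (1/220)/(w + 10) + (1/180)/(w - 10) - (1/99)/(w - 1)


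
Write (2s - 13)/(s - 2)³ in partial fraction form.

(2s - 13) = α(s - 2)² + β(s - 2) + γ. At s = 2: γ = 2·2 - 13 = -9. Coefficients: α = 0, β = 2
Result: 2/(s - 2)² - 9/(s - 2)³


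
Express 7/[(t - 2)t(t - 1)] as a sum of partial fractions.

Using cover-up method: α = 7/2, β = 7/2, γ = -7
Result: (7/2)/(t - 2) + (7/2)/t - 7/(t - 1)


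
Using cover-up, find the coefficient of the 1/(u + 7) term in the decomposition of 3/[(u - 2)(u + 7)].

Cover (u + 7), set u=-7: 3/((u - 2) at u=-7) = 3/(-9) = -1/3


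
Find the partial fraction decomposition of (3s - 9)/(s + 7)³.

(3s - 9) = P(s + 7)² + Q(s + 7) + R. At s = -7: R = 3·(-7) - 9 = -30. Coefficients: P = 0, Q = 3
Result: 3/(s + 7)² - 30/(s + 7)³


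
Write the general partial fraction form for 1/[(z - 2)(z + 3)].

Distinct linear factors: P/(z - 2) + Q/(z + 3)


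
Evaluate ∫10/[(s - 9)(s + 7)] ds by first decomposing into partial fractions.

Decompose: 10/[(s - 9)(s + 7)] = (5/8)/(s - 9) - (5/8)/(s + 7). Integrate each term: (5/8) ln|(s - 9)| - (5/8) ln|(s + 7)| + C


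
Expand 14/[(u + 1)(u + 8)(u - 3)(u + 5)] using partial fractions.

Using Heaviside cover-up: (-1/8)/(u + 1) - (2/33)/(u + 8) + (7/176)/(u - 3) + (7/48)/(u + 5)


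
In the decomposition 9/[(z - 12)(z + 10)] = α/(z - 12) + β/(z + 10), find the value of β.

Cover-up at z = -10: β = 9/(-10 - 12) = -9/22


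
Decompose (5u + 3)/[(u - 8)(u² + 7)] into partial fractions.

At u=8: α = (5·8 + 3)/(8² + 7) = 43/71. β = -α = -43/71, γ = 5 - 8·α = 11/71
Result: (43/71)/(u - 8) - ((43/71)u - 11/71)/(u² + 7)


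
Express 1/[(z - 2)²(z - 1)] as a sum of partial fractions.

Cover-up at z=1: R = 1/(1 - 2)² = 1. Cover-up at z=2: Q = 1/(2 - 1) = 1. Comparing z² coeff: P = -R = -1
Result: -1/(z - 2) + 1/(z - 2)² + 1/(z - 1)


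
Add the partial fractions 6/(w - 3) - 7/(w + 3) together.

Common denominator (w - 3)(w + 3). Numerator: 6(w + 3) - 7(w - 3) = (6w + 18) - (7w - 21) = -w + 39
Result: (-w + 39)/[(w - 3)(w + 3)]


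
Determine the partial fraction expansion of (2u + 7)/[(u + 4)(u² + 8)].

At u=-4: α = (2·(-4) + 7)/((-4)² + 8) = -1/24. β = -α = 1/24, γ = 2 - (-4)·α = 11/6
Result: (-1/24)/(u + 4) + ((1/24)u + 11/6)/(u² + 8)


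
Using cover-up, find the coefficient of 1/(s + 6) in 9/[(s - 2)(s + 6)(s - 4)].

Cover (s + 6), set s=-6: 9/[(-6 - 2)(-6 - 4)] = 9/80


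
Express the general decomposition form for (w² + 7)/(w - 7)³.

Repeated linear factor (power 3): A/(w - 7) + B/(w - 7)² + C/(w - 7)³
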